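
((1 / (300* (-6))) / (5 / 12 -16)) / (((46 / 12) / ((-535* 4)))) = -0.02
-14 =-14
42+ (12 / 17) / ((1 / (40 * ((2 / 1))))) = 98.47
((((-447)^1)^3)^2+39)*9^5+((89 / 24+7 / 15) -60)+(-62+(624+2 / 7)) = 131891168922379408846769 / 280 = 471039889008497888738.46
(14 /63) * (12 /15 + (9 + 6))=158 /45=3.51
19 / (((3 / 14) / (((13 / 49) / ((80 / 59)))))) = 14573 / 840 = 17.35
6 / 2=3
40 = 40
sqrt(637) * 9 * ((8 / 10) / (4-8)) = -63 * sqrt(13) / 5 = -45.43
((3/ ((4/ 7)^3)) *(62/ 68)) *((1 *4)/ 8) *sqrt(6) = 31899 *sqrt(6)/ 4352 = 17.95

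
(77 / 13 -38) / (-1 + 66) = -417 / 845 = -0.49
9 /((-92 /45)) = -405 /92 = -4.40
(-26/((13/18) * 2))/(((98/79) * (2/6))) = -2133/49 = -43.53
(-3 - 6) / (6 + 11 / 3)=-0.93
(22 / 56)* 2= 11 / 14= 0.79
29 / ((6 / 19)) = 551 / 6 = 91.83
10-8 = 2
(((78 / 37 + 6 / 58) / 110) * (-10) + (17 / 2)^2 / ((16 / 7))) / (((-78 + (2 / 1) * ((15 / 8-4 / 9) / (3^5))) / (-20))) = 37062771885 / 4601423156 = 8.05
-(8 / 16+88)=-177 / 2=-88.50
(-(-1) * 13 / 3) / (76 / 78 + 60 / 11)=1859 / 2758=0.67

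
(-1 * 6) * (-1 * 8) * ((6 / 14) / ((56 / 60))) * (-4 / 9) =-480 / 49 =-9.80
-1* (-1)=1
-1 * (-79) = 79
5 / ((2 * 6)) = 5 / 12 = 0.42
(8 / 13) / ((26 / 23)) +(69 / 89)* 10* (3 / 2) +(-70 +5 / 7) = -6013164 / 105287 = -57.11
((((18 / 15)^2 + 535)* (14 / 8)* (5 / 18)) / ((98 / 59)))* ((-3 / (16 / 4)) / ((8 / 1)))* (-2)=29.44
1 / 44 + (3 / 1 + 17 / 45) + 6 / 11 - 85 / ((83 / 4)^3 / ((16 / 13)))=57903494603 / 14717797380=3.93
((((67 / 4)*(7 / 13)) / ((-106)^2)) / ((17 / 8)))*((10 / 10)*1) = 469 / 1241578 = 0.00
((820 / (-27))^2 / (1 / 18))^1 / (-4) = -336200 / 81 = -4150.62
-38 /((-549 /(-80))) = -5.54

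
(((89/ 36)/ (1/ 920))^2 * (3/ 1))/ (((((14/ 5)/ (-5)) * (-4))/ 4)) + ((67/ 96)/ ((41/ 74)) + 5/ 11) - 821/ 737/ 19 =4373991828041257/ 157831632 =27713024.14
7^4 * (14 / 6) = 16807 / 3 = 5602.33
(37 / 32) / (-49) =-37 / 1568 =-0.02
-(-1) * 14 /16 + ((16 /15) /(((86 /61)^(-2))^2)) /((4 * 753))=1096471844777 /1251110192760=0.88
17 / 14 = 1.21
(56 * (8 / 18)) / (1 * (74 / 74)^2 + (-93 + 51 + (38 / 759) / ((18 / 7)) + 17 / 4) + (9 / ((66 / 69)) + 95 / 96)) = -5440512 / 5755933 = -0.95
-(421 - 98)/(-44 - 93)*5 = 1615/137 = 11.79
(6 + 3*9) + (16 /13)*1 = 34.23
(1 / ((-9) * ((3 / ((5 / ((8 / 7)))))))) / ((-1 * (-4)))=-35 / 864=-0.04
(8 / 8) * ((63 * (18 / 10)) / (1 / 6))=3402 / 5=680.40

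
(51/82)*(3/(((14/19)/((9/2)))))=26163/2296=11.40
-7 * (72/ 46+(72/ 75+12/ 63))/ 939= -0.02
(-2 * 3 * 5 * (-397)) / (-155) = -2382 / 31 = -76.84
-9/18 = -1/2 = -0.50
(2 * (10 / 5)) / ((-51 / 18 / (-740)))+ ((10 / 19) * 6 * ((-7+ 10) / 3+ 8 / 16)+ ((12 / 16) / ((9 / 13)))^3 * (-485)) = 241569125 / 558144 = 432.81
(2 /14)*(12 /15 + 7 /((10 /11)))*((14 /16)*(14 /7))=2.12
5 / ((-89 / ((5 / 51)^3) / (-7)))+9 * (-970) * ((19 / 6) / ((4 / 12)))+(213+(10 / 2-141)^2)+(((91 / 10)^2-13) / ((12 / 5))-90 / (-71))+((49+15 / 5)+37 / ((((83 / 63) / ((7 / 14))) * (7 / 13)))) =-356865029518463071 / 5565791882160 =-64117.57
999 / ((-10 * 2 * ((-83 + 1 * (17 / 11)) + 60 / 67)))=736263 / 1187440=0.62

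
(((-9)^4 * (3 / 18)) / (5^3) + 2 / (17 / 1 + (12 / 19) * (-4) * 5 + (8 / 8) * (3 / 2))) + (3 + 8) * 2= 1733201 / 55750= 31.09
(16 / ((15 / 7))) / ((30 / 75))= 56 / 3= 18.67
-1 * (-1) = 1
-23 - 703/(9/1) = -910/9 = -101.11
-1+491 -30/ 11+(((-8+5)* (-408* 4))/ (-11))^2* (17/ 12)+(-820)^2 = 953537.32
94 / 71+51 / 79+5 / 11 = 149562 / 61699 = 2.42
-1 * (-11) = 11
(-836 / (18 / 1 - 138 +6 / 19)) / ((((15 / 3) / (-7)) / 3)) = -55594 / 1895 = -29.34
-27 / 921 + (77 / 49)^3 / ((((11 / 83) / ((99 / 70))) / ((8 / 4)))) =305128854 / 3685535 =82.79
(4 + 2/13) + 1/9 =499/117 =4.26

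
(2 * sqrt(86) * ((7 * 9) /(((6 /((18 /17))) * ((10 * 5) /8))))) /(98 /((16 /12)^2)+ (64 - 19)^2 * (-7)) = -192 * sqrt(86) /762025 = -0.00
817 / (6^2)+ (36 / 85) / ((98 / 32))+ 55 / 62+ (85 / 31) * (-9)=-4450979 / 4648140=-0.96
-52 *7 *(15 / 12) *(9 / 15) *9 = -2457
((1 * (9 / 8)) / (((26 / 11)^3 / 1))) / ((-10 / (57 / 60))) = -227601 / 28121600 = -0.01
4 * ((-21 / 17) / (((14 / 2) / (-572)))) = 6864 / 17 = 403.76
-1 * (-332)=332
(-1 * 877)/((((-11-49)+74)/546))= -34203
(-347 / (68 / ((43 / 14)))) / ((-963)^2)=-14921 / 882855288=-0.00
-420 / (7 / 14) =-840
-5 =-5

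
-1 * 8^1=-8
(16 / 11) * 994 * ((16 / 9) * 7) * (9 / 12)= 445312 / 33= 13494.30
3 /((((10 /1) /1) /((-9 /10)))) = -27 /100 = -0.27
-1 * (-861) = 861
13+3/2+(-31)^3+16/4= -59545/2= -29772.50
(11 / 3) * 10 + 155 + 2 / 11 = 6331 / 33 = 191.85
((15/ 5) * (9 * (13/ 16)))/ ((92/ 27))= 9477/ 1472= 6.44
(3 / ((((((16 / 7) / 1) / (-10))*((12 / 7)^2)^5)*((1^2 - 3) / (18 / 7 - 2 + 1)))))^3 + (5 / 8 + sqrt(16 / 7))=22510541217089408524517618102291095 / 36010865974957671360125199766781952 + 4*sqrt(7) / 7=2.14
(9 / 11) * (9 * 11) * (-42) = -3402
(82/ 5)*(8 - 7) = 82/ 5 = 16.40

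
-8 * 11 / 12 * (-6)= 44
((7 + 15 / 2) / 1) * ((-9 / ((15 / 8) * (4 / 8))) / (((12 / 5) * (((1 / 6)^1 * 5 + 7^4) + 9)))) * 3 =-1044 / 14465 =-0.07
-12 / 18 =-2 / 3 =-0.67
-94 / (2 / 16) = -752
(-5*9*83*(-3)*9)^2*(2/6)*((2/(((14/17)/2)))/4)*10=288141897375/7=41163128196.43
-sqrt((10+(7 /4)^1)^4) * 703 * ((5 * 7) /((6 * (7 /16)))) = -7764635 /6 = -1294105.83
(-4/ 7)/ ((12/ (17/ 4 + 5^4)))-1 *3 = -32.96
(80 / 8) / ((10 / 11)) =11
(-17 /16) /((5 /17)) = -289 /80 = -3.61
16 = 16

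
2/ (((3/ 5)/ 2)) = 20/ 3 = 6.67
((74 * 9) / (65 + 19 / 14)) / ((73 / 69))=9.49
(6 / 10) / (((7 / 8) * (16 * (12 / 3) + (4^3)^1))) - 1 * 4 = -2237 / 560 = -3.99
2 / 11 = 0.18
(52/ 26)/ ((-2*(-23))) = 1/ 23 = 0.04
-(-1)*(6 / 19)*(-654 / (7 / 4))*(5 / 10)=-7848 / 133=-59.01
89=89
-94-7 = -101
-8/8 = -1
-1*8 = -8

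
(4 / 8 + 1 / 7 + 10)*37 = 5513 / 14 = 393.79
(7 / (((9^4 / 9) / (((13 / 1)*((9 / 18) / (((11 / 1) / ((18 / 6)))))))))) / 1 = 91 / 5346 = 0.02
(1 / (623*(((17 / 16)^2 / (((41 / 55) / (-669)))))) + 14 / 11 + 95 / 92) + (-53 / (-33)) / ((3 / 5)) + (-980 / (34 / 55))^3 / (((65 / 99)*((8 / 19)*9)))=-647065936697200693299131 / 404088091947540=-1601299195.87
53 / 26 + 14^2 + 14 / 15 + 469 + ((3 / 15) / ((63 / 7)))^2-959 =-15322609 / 52650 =-291.03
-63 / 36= -7 / 4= -1.75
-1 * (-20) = 20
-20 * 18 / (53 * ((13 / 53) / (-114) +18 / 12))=-4104 / 905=-4.53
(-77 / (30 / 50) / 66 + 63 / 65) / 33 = -1141 / 38610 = -0.03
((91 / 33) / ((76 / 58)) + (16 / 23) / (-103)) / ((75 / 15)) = 6231727 / 14853630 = 0.42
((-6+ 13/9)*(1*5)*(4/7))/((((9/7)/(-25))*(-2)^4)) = 5125/324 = 15.82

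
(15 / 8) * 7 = 105 / 8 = 13.12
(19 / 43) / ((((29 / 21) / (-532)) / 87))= -636804 / 43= -14809.40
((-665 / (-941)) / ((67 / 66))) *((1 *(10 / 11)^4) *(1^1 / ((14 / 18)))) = 51300000 / 83915557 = 0.61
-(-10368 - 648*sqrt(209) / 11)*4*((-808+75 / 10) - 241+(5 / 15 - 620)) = -68891904 - 4305744*sqrt(209) / 11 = -74550760.26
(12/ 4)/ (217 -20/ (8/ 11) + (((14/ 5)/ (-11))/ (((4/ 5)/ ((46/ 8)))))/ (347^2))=10595992/ 669313441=0.02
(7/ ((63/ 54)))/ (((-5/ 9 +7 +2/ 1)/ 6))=81/ 19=4.26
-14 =-14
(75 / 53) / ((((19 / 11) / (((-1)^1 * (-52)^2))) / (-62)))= 138309600 / 1007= 137348.16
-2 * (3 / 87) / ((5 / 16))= -32 / 145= -0.22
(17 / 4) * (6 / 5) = 51 / 10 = 5.10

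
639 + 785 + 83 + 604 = 2111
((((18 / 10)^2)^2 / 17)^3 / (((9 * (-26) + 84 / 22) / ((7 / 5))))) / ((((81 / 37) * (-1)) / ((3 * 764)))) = 1897365112863759 / 1265433349609375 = 1.50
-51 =-51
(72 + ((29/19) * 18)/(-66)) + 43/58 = 876725/12122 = 72.33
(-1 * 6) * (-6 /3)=12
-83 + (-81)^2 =6478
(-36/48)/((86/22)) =-33/172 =-0.19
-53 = -53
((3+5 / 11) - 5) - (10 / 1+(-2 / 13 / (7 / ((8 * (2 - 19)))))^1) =-14549 / 1001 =-14.53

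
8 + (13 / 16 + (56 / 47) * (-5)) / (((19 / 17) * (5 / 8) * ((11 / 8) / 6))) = -1185632 / 49115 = -24.14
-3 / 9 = -1 / 3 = -0.33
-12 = -12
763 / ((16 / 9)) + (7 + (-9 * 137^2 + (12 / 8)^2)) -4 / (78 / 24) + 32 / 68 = -595757029 / 3536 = -168483.32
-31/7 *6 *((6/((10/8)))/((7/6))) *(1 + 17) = -1967.80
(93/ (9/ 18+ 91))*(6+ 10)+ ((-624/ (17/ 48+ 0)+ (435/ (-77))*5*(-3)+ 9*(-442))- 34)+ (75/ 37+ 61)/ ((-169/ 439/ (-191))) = 12780898483845/ 499295797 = 25597.85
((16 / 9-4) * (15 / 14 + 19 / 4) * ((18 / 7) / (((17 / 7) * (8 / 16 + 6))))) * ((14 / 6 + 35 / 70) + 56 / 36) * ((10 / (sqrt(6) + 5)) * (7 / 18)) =-3219250 / 340119 + 643850 * sqrt(6) / 340119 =-4.83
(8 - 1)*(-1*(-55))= 385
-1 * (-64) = 64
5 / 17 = 0.29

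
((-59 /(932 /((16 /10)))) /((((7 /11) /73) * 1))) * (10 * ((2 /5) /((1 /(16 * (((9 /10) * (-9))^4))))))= -3201058.69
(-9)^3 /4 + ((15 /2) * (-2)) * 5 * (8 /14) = -6303 /28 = -225.11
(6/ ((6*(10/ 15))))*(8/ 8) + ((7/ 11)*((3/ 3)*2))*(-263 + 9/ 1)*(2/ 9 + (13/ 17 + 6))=-7597679/ 3366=-2257.18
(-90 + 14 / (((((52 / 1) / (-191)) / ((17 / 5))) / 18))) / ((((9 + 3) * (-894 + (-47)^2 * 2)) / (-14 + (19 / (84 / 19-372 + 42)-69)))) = 924008217 / 145329760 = 6.36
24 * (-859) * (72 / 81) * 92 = -5057792 / 3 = -1685930.67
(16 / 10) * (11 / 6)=44 / 15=2.93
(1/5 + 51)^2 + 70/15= 196958/75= 2626.11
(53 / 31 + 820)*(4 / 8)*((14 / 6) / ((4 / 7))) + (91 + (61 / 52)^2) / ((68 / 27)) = 9771770101 / 5700032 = 1714.34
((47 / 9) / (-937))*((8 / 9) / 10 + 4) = -8648 / 379485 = -0.02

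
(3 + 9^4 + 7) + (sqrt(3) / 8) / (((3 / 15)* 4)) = 5* sqrt(3) / 32 + 6571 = 6571.27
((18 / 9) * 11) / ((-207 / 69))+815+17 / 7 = 17012 / 21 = 810.10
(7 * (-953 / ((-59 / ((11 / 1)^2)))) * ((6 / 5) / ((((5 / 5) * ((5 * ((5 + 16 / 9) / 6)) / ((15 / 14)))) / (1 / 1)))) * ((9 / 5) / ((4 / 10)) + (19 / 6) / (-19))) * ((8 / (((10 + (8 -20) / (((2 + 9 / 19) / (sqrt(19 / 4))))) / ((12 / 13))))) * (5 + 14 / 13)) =-94886479165104 * sqrt(19) / 760990555 -78239728434384 / 152198111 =-1057567.94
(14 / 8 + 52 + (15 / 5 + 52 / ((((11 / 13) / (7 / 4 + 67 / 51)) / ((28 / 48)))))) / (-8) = -140177 / 6732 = -20.82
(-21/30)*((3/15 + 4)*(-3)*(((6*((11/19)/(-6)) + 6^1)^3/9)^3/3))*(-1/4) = -63933886007632984567/15682622112059400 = -4076.73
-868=-868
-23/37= -0.62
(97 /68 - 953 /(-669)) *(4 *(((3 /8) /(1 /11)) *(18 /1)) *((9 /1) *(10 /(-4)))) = -577800135 /30328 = -19051.71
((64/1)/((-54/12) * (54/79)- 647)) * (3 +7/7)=-5056/12839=-0.39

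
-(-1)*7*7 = 49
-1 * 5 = -5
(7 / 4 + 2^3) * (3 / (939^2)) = 0.00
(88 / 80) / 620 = 11 / 6200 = 0.00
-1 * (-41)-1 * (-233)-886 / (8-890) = 121277 / 441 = 275.00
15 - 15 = 0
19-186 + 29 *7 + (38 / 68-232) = -6645 / 34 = -195.44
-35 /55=-7 /11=-0.64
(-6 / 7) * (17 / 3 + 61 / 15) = -292 / 35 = -8.34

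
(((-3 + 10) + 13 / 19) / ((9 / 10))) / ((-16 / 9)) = -365 / 76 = -4.80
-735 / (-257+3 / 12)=2940 / 1027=2.86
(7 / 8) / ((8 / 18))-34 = -1025 / 32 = -32.03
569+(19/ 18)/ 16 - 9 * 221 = -408941/ 288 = -1419.93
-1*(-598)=598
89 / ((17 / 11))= 979 / 17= 57.59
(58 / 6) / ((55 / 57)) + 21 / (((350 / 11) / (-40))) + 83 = 3664 / 55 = 66.62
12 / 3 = 4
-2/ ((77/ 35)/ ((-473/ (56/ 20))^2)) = -2542375/ 98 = -25942.60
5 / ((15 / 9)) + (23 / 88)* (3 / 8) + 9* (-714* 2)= -9045627 / 704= -12848.90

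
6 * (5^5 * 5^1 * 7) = 656250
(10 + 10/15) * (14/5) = 448/15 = 29.87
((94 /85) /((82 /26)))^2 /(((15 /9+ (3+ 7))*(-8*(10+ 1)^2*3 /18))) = -3359889 /51435027875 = -0.00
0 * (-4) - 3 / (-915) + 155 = 47276 / 305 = 155.00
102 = 102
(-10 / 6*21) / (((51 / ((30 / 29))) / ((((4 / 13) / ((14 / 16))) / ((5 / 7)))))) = -2240 / 6409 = -0.35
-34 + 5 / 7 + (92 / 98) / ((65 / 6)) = -105739 / 3185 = -33.20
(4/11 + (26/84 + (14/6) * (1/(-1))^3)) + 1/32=-12041/7392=-1.63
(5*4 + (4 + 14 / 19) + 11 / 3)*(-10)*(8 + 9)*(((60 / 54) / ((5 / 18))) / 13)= -1100920 / 741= -1485.72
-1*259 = -259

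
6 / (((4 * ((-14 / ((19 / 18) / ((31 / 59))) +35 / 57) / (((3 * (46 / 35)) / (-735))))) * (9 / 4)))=103132 / 183256325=0.00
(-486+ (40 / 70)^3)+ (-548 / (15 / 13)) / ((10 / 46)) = -68698786 / 25725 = -2670.51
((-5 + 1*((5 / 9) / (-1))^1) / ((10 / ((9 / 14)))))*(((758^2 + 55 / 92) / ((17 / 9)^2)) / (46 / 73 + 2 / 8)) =-1562804214795 / 23915906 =-65345.81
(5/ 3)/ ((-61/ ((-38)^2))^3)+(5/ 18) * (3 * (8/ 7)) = -35126077940/ 1588867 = -22107.63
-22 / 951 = -0.02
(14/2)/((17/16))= 112/17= 6.59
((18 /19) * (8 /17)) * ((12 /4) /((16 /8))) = 216 /323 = 0.67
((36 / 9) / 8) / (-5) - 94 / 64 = -251 / 160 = -1.57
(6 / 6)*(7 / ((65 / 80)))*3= 336 / 13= 25.85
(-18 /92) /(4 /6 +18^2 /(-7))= 189 /44068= 0.00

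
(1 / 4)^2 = 1 / 16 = 0.06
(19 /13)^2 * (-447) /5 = -161367 /845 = -190.97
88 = 88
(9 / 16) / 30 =3 / 160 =0.02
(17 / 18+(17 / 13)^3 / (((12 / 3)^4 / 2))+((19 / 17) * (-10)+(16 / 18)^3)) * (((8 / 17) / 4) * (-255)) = 165755723075 / 580851648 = 285.37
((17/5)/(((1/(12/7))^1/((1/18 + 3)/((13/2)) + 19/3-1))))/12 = 1649/585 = 2.82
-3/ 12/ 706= -1/ 2824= -0.00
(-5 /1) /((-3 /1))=1.67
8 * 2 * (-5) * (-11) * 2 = 1760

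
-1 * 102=-102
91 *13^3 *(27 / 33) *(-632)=-1137184776 / 11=-103380434.18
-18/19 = -0.95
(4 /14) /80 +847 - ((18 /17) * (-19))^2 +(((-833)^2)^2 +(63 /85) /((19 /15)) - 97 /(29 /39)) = 21467796946814758599 /44586920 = 481481944633.42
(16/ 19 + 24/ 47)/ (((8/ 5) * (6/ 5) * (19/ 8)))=15100/ 50901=0.30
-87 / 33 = -29 / 11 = -2.64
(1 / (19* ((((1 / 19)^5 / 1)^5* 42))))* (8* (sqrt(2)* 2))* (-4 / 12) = -39190103447686774541730362223368* sqrt(2) / 63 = -879732949309892502274751400000.00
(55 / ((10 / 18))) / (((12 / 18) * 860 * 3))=0.06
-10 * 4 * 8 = -320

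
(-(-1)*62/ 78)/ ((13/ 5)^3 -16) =3875/ 7683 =0.50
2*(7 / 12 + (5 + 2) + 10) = 35.17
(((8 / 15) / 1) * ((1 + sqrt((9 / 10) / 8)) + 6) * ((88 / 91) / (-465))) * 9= -704 / 10075-528 * sqrt(5) / 352625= -0.07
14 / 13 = 1.08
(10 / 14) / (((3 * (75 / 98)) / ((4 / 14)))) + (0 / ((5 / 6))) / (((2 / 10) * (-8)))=4 / 45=0.09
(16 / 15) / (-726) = -8 / 5445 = -0.00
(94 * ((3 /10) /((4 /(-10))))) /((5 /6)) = -423 /5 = -84.60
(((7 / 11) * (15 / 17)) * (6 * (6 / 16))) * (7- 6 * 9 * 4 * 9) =-1830465 / 748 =-2447.15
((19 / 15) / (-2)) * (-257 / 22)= 4883 / 660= 7.40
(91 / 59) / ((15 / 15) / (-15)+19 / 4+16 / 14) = 38220 / 144373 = 0.26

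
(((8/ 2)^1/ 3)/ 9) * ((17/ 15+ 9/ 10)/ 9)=122/ 3645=0.03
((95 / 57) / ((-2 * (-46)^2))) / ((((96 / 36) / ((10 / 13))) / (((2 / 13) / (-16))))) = 25 / 22886656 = 0.00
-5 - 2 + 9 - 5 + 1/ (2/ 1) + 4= 3/ 2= 1.50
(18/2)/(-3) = -3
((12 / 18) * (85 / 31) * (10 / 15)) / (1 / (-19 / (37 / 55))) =-355300 / 10323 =-34.42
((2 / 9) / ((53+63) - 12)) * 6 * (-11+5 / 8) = -83 / 624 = -0.13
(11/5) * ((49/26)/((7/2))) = 77/65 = 1.18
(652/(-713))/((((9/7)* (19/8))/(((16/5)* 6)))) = -1168384/203205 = -5.75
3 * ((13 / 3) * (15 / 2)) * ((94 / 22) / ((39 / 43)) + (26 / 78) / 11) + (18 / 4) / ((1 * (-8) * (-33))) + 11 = 473.29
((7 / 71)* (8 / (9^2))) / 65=56 / 373815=0.00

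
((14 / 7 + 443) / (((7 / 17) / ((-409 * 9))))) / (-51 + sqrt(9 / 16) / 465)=17264994300 / 221333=78004.61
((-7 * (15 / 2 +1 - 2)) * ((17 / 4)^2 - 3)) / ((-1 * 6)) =21931 / 192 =114.22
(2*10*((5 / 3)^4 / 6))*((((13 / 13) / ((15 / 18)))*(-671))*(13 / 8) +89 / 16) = -65144375 / 1944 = -33510.48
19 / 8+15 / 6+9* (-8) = -537 / 8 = -67.12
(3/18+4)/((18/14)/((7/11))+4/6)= 245/158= 1.55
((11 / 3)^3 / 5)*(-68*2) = -181016 / 135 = -1340.86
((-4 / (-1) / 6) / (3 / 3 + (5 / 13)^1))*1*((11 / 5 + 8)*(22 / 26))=187 / 45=4.16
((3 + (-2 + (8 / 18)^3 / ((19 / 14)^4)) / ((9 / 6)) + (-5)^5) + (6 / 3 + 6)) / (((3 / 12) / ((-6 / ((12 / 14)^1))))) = 24861271424248 / 285012027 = 87228.85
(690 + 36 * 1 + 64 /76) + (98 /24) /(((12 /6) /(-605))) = -231815 /456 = -508.37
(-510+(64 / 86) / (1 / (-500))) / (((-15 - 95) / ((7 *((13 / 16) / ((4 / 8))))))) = 345163 / 3784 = 91.22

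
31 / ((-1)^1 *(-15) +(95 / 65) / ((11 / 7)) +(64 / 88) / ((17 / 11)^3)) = 21779329 / 11330238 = 1.92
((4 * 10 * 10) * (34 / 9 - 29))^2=8244640000 / 81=101785679.01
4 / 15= 0.27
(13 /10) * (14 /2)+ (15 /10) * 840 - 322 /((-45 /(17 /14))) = 115001 /90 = 1277.79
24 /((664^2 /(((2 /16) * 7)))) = 21 /440896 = 0.00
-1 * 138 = -138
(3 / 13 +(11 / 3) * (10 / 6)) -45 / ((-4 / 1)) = 8233 / 468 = 17.59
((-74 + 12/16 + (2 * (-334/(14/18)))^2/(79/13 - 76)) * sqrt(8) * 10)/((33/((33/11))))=-1051414445 * sqrt(2)/54439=-27313.59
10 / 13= 0.77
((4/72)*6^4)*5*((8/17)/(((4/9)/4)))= 25920/17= 1524.71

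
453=453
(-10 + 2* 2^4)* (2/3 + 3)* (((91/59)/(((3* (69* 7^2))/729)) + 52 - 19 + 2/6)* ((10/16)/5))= 115320139/341964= 337.23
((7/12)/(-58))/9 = -7/6264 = -0.00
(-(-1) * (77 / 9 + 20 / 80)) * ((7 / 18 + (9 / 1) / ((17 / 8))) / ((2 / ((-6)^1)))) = -448555 / 3672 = -122.16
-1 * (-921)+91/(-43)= 918.88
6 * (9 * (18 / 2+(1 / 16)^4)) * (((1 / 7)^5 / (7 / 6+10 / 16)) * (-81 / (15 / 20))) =-1289947275 / 740045824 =-1.74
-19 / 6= -3.17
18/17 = 1.06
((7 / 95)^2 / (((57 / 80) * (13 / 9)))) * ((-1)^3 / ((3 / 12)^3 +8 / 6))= -64512 / 16495895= -0.00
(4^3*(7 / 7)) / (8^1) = 8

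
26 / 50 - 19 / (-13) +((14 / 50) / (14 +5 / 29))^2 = 2720163817 / 1372483125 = 1.98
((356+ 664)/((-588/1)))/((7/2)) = -170/343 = -0.50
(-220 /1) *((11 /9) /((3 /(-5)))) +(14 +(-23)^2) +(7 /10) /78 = 6957923 /7020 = 991.16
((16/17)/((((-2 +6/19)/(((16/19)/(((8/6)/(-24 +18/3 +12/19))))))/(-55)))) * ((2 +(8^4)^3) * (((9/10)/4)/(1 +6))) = -1683798978772845/2261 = -744714276325.89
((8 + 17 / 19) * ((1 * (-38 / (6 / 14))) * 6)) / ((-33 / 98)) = 463736 / 33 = 14052.61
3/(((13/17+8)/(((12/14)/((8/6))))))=459/2086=0.22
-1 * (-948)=948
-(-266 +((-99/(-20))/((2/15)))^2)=-71185/64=-1112.27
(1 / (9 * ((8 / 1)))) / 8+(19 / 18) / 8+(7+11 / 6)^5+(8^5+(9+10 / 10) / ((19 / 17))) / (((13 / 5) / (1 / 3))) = 222731078095 / 3841344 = 57982.59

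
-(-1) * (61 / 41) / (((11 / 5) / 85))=25925 / 451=57.48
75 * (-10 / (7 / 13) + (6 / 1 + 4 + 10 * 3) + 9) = 15975 / 7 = 2282.14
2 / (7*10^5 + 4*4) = 0.00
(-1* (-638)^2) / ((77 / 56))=-296032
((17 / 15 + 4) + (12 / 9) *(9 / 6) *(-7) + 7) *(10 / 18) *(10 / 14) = -20 / 27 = -0.74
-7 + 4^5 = 1017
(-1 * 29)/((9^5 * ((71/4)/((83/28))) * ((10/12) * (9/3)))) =-4814/146736765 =-0.00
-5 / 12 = -0.42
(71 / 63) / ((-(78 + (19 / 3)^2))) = -71 / 7441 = -0.01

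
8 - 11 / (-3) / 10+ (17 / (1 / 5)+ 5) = 2951 / 30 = 98.37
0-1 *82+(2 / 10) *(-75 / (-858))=-23447 / 286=-81.98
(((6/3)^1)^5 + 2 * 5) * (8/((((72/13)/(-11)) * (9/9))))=-2002/3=-667.33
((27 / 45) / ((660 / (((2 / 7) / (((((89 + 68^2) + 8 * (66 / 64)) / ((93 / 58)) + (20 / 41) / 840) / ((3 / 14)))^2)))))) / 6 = 43616907 / 190232477534892069200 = 0.00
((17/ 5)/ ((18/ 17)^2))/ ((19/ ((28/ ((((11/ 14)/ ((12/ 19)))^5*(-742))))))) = -4058617823232/ 2007848337946715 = -0.00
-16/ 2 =-8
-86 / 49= -1.76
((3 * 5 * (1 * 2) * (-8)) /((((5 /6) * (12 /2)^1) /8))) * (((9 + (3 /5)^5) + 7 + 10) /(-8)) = 3911664 /3125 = 1251.73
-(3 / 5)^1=-3 / 5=-0.60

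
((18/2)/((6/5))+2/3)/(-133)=-0.06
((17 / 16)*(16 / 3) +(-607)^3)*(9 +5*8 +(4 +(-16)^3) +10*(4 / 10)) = 2709949326868 / 3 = 903316442289.33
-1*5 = -5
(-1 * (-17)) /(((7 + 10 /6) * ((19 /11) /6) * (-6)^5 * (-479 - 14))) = 11 /6188832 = 0.00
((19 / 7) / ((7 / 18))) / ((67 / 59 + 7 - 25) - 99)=-10089 / 167482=-0.06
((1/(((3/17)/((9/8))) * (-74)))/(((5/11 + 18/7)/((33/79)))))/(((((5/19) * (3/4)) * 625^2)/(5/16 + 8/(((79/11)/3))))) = -3791011917/6725457625000000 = -0.00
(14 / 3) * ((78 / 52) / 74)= 7 / 74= 0.09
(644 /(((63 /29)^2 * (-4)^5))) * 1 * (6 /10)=-19343 /241920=-0.08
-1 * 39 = -39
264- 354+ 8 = -82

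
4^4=256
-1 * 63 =-63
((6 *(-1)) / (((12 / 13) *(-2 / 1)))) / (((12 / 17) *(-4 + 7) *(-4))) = -221 / 576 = -0.38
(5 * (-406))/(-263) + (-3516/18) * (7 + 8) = -768560/263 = -2922.28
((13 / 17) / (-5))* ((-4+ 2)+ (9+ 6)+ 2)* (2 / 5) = -78 / 85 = -0.92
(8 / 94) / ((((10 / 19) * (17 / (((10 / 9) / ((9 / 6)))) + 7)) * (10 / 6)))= 456 / 140765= 0.00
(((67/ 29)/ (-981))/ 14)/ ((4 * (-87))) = 67/ 138603528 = 0.00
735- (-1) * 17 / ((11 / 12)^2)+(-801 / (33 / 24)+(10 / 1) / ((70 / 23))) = 149048 / 847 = 175.97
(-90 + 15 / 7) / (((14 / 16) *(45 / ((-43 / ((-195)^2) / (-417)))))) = -14104 / 2330894475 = -0.00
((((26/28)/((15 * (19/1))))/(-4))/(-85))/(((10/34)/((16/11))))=26/548625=0.00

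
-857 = -857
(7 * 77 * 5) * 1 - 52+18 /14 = 18510 /7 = 2644.29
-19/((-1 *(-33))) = -19/33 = -0.58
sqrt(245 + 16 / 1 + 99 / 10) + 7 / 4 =7 / 4 + 3 * sqrt(3010) / 10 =18.21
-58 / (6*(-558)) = 29 / 1674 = 0.02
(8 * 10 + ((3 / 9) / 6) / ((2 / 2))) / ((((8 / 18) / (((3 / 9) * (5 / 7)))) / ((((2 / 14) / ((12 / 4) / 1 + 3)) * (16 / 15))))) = 1441 / 1323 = 1.09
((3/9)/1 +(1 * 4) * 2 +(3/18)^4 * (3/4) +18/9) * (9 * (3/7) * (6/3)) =2551/32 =79.72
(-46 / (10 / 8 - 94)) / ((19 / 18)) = 3312 / 7049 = 0.47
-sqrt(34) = -5.83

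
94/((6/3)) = 47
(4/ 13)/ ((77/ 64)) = 256/ 1001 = 0.26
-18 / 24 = -3 / 4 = -0.75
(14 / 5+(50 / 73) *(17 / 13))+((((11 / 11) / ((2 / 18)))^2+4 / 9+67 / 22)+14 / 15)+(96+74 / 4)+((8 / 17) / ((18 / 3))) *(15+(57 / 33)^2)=1059449342 / 5167305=205.03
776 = 776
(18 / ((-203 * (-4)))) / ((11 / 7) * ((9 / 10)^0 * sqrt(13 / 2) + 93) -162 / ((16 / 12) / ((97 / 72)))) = -141480 / 106136549 -6336 * sqrt(26) / 106136549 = -0.00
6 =6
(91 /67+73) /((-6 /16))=-39856 /201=-198.29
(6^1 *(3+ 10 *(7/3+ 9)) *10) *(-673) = -4697540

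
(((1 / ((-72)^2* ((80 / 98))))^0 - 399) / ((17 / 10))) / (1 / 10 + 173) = -39800 / 29427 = -1.35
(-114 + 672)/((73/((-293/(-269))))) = 163494/19637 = 8.33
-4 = -4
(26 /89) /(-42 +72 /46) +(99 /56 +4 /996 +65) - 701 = -634.24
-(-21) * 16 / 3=112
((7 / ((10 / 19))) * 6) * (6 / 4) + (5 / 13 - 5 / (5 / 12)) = 14051 / 130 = 108.08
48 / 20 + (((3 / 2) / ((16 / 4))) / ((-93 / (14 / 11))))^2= 2.40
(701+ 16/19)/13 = 13335/247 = 53.99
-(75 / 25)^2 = -9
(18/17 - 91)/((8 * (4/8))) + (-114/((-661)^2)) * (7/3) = -668070297/29710628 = -22.49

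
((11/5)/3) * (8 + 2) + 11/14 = 341/42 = 8.12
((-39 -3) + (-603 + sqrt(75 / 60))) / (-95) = 129 / 19 -sqrt(5) / 190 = 6.78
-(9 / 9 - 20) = 19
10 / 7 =1.43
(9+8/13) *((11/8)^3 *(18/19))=1497375/63232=23.68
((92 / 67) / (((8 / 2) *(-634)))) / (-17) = 23 / 722126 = 0.00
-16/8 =-2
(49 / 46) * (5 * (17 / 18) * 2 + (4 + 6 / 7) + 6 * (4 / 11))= 79961 / 4554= 17.56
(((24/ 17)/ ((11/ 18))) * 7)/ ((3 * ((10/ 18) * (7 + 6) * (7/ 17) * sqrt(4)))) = 648/ 715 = 0.91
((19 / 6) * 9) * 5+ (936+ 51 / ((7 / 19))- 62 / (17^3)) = 83701913 / 68782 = 1216.92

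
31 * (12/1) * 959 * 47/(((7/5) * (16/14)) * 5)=4191789/2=2095894.50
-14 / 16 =-0.88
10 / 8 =5 / 4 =1.25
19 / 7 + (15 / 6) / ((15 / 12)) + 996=7005 / 7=1000.71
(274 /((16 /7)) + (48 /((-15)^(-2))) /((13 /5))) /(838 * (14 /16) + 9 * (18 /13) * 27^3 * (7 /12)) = 444467 /14956606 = 0.03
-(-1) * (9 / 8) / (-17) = -9 / 136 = -0.07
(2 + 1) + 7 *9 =66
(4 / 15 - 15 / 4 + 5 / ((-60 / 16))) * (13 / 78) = -289 / 360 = -0.80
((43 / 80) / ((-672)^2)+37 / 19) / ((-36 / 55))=-14703584027 / 4942135296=-2.98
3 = 3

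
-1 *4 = -4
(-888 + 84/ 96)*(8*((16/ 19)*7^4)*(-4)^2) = -4362213632/ 19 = -229590191.16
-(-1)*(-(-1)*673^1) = 673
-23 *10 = -230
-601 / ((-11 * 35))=601 / 385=1.56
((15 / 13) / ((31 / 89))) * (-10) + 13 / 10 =-128261 / 4030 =-31.83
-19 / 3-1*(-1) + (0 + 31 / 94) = -1411 / 282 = -5.00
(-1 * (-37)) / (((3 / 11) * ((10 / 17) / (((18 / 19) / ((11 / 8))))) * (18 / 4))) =10064 / 285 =35.31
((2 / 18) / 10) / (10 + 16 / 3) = 1 / 1380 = 0.00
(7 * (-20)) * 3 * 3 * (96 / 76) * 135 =-4082400 / 19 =-214863.16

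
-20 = -20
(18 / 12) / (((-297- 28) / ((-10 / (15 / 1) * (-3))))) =-3 / 325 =-0.01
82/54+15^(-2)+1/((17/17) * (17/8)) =22876/11475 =1.99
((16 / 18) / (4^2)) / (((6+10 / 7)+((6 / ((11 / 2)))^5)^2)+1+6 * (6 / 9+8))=181561972207 / 205289138804238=0.00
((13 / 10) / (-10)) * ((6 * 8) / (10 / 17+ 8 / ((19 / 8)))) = -8398 / 5325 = -1.58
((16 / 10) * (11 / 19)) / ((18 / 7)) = 0.36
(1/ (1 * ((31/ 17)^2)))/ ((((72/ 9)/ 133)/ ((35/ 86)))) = 1345295/ 661168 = 2.03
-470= -470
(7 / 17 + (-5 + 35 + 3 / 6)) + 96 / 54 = 10003 / 306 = 32.69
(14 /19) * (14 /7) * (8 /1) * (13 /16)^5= 2599051 /622592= 4.17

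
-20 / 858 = -10 / 429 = -0.02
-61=-61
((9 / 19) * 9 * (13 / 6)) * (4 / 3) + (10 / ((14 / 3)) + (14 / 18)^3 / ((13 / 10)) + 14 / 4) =46184009 / 2520882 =18.32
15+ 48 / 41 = 663 / 41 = 16.17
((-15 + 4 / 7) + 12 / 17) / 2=-1633 / 238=-6.86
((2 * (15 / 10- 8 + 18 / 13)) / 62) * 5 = -665 / 806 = -0.83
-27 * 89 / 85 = -2403 / 85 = -28.27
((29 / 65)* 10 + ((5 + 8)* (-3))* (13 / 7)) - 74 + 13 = -11736 / 91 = -128.97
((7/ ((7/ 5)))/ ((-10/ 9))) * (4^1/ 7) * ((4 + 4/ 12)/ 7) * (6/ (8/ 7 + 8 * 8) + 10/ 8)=-1989/ 931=-2.14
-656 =-656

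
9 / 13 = 0.69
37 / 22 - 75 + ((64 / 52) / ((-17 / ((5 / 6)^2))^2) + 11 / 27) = -488121989 / 6694974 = -72.91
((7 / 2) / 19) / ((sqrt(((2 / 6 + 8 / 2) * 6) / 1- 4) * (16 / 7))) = 49 * sqrt(22) / 13376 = 0.02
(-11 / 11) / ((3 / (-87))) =29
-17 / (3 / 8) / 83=-136 / 249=-0.55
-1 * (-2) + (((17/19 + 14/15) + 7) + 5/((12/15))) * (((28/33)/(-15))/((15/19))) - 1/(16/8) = 93479/222750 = 0.42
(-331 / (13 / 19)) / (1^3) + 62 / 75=-470869 / 975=-482.94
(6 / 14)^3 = 27 / 343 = 0.08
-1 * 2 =-2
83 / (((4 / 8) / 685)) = 113710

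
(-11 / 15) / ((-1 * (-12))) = -11 / 180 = -0.06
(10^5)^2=10000000000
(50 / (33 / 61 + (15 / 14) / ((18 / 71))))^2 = 110.01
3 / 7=0.43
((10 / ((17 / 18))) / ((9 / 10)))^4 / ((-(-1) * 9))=1600000000 / 751689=2128.54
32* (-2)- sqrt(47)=-64- sqrt(47)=-70.86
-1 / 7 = -0.14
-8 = -8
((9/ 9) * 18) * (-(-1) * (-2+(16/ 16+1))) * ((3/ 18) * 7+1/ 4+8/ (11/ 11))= 0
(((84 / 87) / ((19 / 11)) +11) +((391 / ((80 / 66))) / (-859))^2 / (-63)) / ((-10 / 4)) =-52624925067649 / 11384028068000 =-4.62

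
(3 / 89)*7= 21 / 89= 0.24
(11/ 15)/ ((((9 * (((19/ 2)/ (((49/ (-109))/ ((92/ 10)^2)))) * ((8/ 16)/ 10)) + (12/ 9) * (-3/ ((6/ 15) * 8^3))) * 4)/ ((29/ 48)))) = -1563100/ 11359031337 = -0.00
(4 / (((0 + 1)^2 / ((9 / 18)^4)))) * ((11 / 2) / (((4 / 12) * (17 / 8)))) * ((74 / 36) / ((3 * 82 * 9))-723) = -316942549 / 225828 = -1403.47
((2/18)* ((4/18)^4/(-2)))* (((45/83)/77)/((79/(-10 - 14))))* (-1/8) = -40/1104192243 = -0.00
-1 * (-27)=27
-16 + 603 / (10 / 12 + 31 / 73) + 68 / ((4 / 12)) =367702 / 551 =667.34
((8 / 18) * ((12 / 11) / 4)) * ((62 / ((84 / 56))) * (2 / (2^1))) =496 / 99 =5.01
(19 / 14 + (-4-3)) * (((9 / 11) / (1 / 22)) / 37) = -711 / 259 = -2.75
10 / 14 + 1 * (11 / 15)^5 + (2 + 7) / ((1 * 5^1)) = 14492357 / 5315625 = 2.73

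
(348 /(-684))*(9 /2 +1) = -319 /114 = -2.80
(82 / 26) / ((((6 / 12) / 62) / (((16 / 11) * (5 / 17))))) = 406720 / 2431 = 167.31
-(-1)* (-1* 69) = -69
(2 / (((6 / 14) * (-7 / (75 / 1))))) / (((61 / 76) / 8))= -30400 / 61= -498.36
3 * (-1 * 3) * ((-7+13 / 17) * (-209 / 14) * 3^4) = -8075133 / 119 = -67858.26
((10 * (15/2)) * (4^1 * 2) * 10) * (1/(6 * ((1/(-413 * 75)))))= -30975000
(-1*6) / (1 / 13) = -78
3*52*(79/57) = 4108/19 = 216.21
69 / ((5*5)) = 69 / 25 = 2.76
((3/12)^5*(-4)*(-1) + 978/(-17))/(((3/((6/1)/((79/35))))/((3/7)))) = -47535/2176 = -21.85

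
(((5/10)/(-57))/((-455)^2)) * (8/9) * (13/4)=-1/8169525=-0.00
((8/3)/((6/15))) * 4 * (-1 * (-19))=1520/3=506.67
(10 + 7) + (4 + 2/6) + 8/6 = 68/3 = 22.67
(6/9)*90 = 60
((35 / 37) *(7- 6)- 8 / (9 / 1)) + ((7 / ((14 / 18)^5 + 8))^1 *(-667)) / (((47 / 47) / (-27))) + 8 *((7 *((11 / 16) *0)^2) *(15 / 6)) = 2478826025752 / 162903267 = 15216.55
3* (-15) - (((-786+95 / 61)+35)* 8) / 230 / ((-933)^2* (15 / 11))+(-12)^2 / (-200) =-4187822202239 / 91597205025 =-45.72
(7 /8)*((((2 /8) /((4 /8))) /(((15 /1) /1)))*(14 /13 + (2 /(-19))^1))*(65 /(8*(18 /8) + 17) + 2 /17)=235 /4199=0.06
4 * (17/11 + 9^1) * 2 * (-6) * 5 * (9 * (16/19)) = -4008960/209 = -19181.63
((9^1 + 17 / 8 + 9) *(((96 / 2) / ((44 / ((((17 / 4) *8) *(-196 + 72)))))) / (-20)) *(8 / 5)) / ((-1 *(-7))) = 290904 / 275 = 1057.83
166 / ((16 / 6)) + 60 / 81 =6803 / 108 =62.99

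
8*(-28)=-224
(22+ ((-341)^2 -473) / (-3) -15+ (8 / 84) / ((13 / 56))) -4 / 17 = -25588811 / 663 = -38595.49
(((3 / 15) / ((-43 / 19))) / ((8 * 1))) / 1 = -19 / 1720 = -0.01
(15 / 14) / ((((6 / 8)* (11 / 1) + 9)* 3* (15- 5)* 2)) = 1 / 966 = 0.00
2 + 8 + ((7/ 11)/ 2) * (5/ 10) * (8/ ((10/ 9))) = 11.15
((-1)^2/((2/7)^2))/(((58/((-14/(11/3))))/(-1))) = 1029/1276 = 0.81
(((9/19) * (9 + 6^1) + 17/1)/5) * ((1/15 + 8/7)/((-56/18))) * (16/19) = -697992/442225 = -1.58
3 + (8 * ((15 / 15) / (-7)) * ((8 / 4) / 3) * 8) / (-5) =443 / 105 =4.22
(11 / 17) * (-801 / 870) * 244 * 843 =-302058702 / 2465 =-122539.03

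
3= 3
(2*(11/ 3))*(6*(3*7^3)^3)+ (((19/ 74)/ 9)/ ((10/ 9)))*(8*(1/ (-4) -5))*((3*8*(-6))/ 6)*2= 8868915756036/ 185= 47940085167.76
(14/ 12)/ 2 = 7/ 12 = 0.58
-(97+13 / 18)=-1759 / 18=-97.72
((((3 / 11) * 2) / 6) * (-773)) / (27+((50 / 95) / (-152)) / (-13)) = -14510756 / 5575339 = -2.60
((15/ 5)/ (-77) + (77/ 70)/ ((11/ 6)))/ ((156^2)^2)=0.00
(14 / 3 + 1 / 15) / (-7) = -0.68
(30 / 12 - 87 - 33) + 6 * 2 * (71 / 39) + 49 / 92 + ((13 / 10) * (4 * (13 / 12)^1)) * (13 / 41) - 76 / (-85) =-231179633 / 2500836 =-92.44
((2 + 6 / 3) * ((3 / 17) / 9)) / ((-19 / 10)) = -40 / 969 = -0.04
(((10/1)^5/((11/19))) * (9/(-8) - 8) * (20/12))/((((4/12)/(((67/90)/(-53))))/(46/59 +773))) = 26515547731250/309573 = 85652003.67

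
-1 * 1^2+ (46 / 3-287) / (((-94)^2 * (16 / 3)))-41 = -5938607 / 141376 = -42.01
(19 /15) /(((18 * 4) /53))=1007 /1080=0.93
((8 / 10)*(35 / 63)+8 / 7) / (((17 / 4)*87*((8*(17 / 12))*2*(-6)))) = -50 / 1584009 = -0.00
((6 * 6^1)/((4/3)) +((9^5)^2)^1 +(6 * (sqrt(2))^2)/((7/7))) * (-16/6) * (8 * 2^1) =-148769469440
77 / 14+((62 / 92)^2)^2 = 25549529 / 4477456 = 5.71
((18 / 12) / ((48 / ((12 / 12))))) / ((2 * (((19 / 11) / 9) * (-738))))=-11 / 99712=-0.00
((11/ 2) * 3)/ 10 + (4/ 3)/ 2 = 139/ 60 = 2.32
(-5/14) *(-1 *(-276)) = -690/7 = -98.57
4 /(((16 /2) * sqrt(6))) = sqrt(6) /12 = 0.20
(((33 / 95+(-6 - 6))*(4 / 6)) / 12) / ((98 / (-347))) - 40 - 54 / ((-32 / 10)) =-775813 / 37240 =-20.83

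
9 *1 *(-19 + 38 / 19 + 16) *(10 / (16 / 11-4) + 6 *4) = -2529 / 14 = -180.64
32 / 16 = 2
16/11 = 1.45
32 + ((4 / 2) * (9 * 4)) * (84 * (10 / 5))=12128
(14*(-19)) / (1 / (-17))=4522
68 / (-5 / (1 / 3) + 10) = -68 / 5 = -13.60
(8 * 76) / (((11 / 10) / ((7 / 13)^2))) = 297920 / 1859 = 160.26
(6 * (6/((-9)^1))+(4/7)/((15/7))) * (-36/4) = 33.60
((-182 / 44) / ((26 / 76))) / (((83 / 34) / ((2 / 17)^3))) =-2128 / 263857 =-0.01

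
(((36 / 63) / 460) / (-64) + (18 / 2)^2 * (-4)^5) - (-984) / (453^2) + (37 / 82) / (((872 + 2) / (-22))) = -9900238004760599 / 119360498880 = -82944.01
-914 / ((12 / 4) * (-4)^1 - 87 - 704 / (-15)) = 13710 / 781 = 17.55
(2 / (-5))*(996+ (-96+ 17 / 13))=-23434 / 65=-360.52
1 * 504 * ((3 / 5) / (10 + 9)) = 1512 / 95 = 15.92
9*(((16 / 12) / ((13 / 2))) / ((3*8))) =1 / 13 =0.08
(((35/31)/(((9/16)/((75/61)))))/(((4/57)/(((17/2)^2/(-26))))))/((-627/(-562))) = -87.59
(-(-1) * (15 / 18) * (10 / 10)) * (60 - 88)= -70 / 3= -23.33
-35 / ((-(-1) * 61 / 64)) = -2240 / 61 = -36.72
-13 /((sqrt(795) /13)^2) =-2197 /795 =-2.76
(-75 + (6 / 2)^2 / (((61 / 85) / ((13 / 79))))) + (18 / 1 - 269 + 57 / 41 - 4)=-64518642 / 197579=-326.55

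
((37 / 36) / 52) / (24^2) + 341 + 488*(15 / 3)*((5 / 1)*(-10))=-131181493211 / 1078272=-121659.00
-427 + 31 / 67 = -426.54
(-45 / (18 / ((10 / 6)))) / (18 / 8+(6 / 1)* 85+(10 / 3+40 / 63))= -1050 / 130087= -0.01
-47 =-47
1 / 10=0.10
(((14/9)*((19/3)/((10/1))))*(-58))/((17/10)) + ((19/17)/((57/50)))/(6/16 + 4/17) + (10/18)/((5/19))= -29.89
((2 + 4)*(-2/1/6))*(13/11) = -26/11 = -2.36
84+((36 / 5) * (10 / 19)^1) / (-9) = 1588 / 19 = 83.58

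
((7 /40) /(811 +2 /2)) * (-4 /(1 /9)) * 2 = -9 /580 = -0.02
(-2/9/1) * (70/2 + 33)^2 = -9248/9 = -1027.56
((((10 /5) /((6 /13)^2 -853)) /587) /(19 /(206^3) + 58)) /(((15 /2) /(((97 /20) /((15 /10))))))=-286609179376 /9651116479620908025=-0.00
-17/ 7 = -2.43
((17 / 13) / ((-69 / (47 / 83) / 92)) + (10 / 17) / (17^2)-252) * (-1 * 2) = 8046643180 / 15903381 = 505.97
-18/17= -1.06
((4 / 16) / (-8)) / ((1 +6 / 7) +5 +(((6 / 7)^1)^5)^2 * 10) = -282475249 / 81332316672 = -0.00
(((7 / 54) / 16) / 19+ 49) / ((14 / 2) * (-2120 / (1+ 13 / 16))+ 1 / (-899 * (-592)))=-0.01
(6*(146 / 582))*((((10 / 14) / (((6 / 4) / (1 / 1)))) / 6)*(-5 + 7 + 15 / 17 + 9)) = 147460 / 103887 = 1.42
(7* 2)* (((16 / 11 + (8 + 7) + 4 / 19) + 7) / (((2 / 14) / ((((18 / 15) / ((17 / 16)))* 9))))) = 418787712 / 17765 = 23573.75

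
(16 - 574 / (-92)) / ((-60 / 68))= -5797 / 230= -25.20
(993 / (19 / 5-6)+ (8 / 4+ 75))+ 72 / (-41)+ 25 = -158355 / 451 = -351.12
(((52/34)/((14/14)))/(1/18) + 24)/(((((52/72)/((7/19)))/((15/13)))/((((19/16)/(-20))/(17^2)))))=-41391/6642376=-0.01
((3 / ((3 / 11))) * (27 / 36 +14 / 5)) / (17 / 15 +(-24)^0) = 2343 / 128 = 18.30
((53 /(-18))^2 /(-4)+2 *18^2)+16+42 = 912167 /1296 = 703.83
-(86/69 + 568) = -39278/69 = -569.25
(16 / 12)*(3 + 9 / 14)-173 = -1177 / 7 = -168.14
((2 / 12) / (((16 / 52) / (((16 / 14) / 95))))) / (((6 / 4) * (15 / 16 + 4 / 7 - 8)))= -0.00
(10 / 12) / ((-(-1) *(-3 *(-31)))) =5 / 558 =0.01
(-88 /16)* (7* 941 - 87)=-35750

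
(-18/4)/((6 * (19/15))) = -45/76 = -0.59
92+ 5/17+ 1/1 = 1586/17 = 93.29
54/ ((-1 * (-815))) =0.07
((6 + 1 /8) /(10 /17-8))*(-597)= 23681 /48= 493.35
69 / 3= 23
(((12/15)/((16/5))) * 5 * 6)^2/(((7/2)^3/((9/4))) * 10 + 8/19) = 38475/130628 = 0.29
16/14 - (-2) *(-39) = -538/7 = -76.86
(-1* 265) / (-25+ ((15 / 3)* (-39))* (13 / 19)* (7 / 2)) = 2014 / 3739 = 0.54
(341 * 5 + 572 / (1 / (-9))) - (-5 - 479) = -2959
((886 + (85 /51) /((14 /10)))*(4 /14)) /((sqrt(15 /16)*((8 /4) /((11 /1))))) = 819764*sqrt(15) /2205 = 1439.88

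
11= 11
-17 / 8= -2.12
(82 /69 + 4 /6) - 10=-562 /69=-8.14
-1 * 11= -11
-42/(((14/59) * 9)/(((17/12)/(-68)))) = 59/144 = 0.41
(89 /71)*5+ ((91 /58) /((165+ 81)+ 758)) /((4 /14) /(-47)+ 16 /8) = 17001211109 /2712213632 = 6.27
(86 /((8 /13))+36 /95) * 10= 53249 /38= 1401.29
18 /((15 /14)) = 84 /5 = 16.80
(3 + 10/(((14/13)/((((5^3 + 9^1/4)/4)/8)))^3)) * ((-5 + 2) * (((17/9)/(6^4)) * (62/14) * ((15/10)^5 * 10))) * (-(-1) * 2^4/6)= -3839849305274095/1933540589568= -1985.92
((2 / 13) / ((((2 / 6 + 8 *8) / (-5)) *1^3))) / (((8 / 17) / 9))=-2295 / 10036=-0.23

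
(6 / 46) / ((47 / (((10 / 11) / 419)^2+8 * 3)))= 1529487732 / 22963554361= 0.07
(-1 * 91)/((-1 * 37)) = 91/37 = 2.46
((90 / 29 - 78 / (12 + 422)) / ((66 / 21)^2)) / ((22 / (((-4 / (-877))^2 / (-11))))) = -0.00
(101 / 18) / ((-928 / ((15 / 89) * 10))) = -2525 / 247776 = -0.01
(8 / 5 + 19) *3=309 / 5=61.80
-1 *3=-3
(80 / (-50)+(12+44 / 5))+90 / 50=21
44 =44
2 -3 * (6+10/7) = -142/7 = -20.29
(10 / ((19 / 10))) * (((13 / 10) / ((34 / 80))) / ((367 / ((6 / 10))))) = 3120 / 118541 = 0.03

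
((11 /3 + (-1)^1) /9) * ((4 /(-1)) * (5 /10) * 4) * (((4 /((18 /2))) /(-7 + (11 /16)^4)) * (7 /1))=117440512 /107918973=1.09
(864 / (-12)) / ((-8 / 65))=585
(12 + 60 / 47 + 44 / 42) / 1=14138 / 987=14.32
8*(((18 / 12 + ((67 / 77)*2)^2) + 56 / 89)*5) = 108865180 / 527681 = 206.31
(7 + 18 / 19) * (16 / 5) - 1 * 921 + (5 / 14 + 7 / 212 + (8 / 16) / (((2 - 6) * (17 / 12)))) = -2145649397 / 2396660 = -895.27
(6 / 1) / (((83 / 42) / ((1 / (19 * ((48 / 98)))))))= 1029 / 3154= 0.33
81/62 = 1.31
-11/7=-1.57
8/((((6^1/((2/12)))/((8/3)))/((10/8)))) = 20/27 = 0.74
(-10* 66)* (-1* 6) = 3960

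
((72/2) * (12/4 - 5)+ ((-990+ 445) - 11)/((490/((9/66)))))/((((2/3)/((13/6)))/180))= -22751469/539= -42210.52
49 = 49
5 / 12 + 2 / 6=3 / 4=0.75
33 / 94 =0.35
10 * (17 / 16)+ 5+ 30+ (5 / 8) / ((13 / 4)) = 4765 / 104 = 45.82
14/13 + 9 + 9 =248/13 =19.08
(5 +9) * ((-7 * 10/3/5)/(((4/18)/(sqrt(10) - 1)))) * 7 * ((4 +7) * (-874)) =-19785612 +19785612 * sqrt(10) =42781986.82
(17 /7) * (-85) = -1445 /7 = -206.43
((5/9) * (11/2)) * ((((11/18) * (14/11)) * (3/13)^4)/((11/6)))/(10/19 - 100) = -19/514098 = -0.00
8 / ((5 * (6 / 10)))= 8 / 3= 2.67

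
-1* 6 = -6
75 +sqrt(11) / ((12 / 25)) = 25* sqrt(11) / 12 +75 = 81.91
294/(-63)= -14/3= -4.67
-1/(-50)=1/50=0.02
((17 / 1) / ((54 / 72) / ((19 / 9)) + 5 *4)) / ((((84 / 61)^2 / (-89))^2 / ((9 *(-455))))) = -10418926123295 / 1382976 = -7533699.88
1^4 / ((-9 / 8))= -8 / 9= -0.89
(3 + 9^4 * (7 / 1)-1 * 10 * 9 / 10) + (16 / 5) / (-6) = 688807 / 15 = 45920.47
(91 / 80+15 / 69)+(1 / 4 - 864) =-1586807 / 1840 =-862.40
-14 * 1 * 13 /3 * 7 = -1274 /3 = -424.67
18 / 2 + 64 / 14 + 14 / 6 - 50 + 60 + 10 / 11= 26.81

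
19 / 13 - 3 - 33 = -449 / 13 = -34.54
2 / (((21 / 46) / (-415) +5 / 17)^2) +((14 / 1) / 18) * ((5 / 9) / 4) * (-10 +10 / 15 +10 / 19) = 1865604673649735 / 83500094644866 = 22.34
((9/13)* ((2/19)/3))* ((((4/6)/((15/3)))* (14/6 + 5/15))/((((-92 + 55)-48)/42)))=-448/104975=-0.00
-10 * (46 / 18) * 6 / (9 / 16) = -7360 / 27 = -272.59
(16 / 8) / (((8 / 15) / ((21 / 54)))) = 35 / 24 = 1.46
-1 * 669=-669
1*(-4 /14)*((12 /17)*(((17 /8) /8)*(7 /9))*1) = -1 /24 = -0.04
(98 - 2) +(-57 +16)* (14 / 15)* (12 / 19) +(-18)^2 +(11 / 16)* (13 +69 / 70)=8627907 / 21280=405.45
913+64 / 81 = 74017 / 81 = 913.79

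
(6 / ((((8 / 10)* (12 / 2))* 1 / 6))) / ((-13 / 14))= -105 / 13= -8.08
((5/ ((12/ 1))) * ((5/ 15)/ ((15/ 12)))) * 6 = 2/ 3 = 0.67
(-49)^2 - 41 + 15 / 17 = 40135 / 17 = 2360.88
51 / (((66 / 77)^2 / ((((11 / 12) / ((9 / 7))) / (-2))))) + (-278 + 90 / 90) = -782125 / 2592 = -301.75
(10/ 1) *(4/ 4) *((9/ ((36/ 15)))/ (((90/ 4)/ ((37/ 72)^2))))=6845/ 15552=0.44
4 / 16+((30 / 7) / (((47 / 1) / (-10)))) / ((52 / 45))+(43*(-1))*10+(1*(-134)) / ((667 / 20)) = -4958746661 / 11411036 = -434.56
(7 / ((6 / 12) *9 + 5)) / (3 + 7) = 7 / 95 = 0.07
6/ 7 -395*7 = -19349/ 7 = -2764.14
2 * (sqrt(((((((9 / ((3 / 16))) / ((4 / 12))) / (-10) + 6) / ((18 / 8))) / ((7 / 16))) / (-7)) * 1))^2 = 256 / 105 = 2.44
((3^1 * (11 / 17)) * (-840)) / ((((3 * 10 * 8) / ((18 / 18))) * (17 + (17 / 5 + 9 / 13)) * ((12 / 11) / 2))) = -55055 / 93228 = -0.59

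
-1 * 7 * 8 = -56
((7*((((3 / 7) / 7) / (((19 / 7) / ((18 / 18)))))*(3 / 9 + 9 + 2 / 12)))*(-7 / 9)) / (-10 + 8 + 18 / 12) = 7 / 3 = 2.33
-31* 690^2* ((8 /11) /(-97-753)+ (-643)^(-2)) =973581670044 /77314963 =12592.41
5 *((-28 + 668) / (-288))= -100 / 9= -11.11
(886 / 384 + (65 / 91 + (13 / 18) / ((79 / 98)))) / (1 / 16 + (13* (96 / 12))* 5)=1247833 / 165654468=0.01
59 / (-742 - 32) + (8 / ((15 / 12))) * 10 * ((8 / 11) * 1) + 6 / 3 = 412667 / 8514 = 48.47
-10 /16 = -5 /8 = -0.62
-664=-664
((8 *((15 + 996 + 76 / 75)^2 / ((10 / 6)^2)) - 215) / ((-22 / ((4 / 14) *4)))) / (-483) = 5585980004 / 17609375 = 317.22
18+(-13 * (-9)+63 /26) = 3573 /26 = 137.42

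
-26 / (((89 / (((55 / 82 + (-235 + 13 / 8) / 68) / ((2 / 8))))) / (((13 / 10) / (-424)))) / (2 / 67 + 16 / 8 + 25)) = -18849255633 / 70489338560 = -0.27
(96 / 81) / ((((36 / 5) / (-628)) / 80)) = -2009600 / 243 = -8269.96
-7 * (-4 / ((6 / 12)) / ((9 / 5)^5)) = 175000 / 59049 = 2.96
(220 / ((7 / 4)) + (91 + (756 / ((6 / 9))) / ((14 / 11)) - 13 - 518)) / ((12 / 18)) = 12111 / 14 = 865.07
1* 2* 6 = 12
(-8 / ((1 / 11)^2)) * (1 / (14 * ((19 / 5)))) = -2420 / 133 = -18.20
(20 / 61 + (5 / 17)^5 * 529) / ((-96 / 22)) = -473871805 / 1385780432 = -0.34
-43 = -43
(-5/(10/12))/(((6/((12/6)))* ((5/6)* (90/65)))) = -26/15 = -1.73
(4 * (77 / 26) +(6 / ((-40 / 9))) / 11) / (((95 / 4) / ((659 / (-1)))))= -22095611 / 67925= -325.29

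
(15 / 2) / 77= 15 / 154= 0.10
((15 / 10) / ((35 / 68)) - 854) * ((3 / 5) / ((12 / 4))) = -29788 / 175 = -170.22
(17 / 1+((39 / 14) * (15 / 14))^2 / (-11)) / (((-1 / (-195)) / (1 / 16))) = 1334105565 / 6761216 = 197.32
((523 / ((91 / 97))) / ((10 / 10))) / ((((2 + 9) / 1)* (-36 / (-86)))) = 2181433 / 18018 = 121.07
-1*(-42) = 42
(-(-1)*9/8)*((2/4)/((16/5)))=45/256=0.18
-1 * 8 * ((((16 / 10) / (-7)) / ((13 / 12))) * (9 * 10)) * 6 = 82944 / 91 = 911.47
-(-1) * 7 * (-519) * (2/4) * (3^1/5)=-10899/10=-1089.90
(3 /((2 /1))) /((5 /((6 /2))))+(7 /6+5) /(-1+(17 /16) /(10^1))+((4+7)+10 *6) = 65.00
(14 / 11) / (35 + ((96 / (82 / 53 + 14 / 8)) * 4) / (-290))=472990 / 12857977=0.04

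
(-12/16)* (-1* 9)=27/4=6.75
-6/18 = -1/3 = -0.33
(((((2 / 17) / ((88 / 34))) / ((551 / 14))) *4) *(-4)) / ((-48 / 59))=413 / 18183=0.02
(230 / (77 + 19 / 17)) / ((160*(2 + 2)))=391 / 84992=0.00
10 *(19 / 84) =95 / 42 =2.26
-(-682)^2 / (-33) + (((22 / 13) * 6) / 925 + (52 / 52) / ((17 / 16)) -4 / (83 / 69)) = 717323458556 / 50901825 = 14092.29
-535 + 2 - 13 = -546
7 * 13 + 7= 98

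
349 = 349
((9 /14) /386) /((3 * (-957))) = -1 /1723876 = -0.00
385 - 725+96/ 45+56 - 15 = -4453/ 15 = -296.87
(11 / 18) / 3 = 11 / 54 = 0.20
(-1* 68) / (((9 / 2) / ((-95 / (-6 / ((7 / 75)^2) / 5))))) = -63308 / 6075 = -10.42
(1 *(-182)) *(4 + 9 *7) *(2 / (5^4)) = -24388 / 625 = -39.02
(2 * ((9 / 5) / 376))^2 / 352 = 0.00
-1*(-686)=686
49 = 49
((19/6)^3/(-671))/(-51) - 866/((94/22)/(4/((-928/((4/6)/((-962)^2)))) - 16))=944877038392326761/291368413345581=3242.89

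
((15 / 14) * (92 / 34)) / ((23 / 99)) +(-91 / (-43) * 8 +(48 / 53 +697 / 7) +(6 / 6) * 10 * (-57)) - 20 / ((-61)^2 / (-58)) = -443821257952 / 1009138921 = -439.80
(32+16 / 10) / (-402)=-28 / 335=-0.08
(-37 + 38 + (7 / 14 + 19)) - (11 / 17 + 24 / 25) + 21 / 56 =65511 / 3400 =19.27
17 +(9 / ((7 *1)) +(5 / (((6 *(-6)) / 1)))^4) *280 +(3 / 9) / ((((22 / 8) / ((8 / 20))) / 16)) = 4363515797 / 11547360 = 377.88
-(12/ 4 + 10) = -13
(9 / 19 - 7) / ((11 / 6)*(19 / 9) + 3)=-6696 / 7049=-0.95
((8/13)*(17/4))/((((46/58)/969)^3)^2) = 16742085933600075881586832434/1924466557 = 8699598271896639605.56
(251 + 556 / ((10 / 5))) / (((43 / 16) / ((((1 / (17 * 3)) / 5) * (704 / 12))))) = 1489664 / 32895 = 45.29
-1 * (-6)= 6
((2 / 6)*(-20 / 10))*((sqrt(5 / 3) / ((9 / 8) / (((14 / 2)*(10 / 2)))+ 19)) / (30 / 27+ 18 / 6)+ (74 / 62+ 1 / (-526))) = -6477 / 8153-560*sqrt(15) / 197173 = -0.81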